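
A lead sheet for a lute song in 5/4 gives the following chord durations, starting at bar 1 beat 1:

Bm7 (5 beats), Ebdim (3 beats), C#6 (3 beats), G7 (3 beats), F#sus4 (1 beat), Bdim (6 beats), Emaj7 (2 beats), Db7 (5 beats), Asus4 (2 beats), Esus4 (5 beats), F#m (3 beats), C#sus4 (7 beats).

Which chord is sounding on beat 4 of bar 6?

Beat 4 of bar 6 is beat (6−1)×5 + 4 = 29 overall.
Running totals: Bm7 ends at 5, Ebdim ends at 8, C#6 ends at 11, G7 ends at 14, F#sus4 ends at 15, Bdim ends at 21, Emaj7 ends at 23, Db7 ends at 28, Asus4 ends at 30.
Beat 29 falls within Asus4.

Asus4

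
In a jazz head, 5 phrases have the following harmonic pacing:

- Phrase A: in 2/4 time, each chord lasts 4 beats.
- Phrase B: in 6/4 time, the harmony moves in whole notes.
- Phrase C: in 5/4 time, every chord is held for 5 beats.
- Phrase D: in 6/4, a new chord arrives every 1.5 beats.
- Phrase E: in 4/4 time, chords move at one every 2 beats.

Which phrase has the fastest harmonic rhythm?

A: 2/4 = 0.5 chords/bar.
B: 6/4 = 1.5 chords/bar.
C: 5/5 = 1 chord/bar.
D: 6/1.5 = 4 chords/bar.
E: 4/2 = 2 chords/bar.
Fastest is D at 4 chords/bar.

Phrase D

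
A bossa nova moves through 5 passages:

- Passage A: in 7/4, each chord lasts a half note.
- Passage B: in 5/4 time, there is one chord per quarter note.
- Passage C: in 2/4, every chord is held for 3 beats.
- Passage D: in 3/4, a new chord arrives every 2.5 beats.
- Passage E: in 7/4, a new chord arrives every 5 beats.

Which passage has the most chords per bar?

Passage B

A: each chord is 2 beats in 7/4, so 3.5 per bar.
B: each chord is 1 beat in 5/4, so 5 per bar.
C: each chord is 3 beats in 2/4, so 2/3 per bar.
D: each chord is 2.5 beats in 3/4, so 1.2 per bar.
E: each chord is 5 beats in 7/4, so 1.4 per bar.
Fastest is B at 5 chords/bar.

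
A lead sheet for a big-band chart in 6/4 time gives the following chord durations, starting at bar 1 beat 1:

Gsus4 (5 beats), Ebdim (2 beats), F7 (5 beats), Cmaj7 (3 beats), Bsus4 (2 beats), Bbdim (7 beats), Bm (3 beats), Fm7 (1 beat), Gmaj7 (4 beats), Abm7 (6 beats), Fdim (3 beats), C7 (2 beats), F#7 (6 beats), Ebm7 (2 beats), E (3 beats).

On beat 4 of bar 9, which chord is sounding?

E

Beat 4 of bar 9 is beat (9−1)×6 + 4 = 52 overall.
Running totals: Gsus4 ends at 5, Ebdim ends at 7, F7 ends at 12, Cmaj7 ends at 15, Bsus4 ends at 17, Bbdim ends at 24, Bm ends at 27, Fm7 ends at 28, Gmaj7 ends at 32, Abm7 ends at 38, Fdim ends at 41, C7 ends at 43, F#7 ends at 49, Ebm7 ends at 51, E ends at 54.
Beat 52 falls within E.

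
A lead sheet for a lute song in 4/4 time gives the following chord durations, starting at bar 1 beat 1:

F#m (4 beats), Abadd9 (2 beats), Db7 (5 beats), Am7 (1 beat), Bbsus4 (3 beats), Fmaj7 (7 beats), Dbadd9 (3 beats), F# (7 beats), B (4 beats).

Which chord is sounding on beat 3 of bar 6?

Beat 3 of bar 6 is beat (6−1)×4 + 3 = 23 overall.
Running totals: F#m ends at 4, Abadd9 ends at 6, Db7 ends at 11, Am7 ends at 12, Bbsus4 ends at 15, Fmaj7 ends at 22, Dbadd9 ends at 25.
Beat 23 falls within Dbadd9.

Dbadd9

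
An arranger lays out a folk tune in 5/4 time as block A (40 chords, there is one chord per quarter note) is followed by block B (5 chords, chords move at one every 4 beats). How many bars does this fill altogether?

A: 40 × 1 = 40 beats = 8 bars.
B: 5 × 4 = 20 beats = 4 bars.
Total: 8 + 4 = 12 bars.

12 bars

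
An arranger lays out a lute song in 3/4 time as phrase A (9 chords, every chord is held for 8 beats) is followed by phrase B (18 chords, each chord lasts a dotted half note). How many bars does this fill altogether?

42 bars

A: 9 × 8 = 72 beats = 24 bars.
B: 18 × 3 = 54 beats = 18 bars.
Total: 24 + 18 = 42 bars.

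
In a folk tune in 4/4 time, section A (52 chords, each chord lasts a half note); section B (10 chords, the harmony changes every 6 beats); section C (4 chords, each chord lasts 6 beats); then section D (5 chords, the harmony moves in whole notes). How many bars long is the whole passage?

52 bars

A: 52 × 2 = 104 beats = 26 bars.
B: 10 × 6 = 60 beats = 15 bars.
C: 4 × 6 = 24 beats = 6 bars.
D: 5 × 4 = 20 beats = 5 bars.
Total: 26 + 15 + 6 + 5 = 52 bars.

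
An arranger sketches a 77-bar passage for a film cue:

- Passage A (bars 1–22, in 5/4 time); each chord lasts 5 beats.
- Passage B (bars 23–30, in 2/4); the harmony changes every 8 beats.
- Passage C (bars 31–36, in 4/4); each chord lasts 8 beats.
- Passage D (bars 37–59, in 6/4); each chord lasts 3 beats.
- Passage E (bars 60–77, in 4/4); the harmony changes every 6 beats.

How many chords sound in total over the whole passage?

85 chords

A has 110 beats and chords last 5 each, so 22 chords.
B has 16 beats and chords last 8 each, so 2 chords.
C has 24 beats and chords last 8 each, so 3 chords.
D has 138 beats and chords last 3 each, so 46 chords.
E has 72 beats and chords last 6 each, so 12 chords.
Total: 22 + 2 + 3 + 46 + 12 = 85.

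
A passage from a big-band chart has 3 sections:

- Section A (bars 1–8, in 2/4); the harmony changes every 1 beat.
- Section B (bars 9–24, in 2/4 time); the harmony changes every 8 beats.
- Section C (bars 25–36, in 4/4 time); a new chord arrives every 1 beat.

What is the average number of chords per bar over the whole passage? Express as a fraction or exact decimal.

A: 8 × 2 = 16 beats ÷ 1 = 16 chords.
B: 16 × 2 = 32 beats ÷ 8 = 4 chords.
C: 12 × 4 = 48 beats ÷ 1 = 48 chords.
Overall: 68 chords over 36 bars → 68/36 = 17/9 chords per bar.

17/9 chords per bar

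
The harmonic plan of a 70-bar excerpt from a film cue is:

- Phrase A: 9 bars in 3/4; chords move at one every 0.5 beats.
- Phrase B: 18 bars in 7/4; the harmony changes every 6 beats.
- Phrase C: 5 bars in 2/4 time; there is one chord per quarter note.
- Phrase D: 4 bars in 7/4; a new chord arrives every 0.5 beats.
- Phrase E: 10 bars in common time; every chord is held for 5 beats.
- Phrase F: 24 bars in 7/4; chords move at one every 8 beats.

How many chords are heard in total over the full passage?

A: 9·3 = 27 beats, 27/0.5 = 54 chords.
B: 18·7 = 126 beats, 126/6 = 21 chords.
C: 5·2 = 10 beats, 10/1 = 10 chords.
D: 4·7 = 28 beats, 28/0.5 = 56 chords.
E: 10·4 = 40 beats, 40/5 = 8 chords.
F: 24·7 = 168 beats, 168/8 = 21 chords.
Total: 54 + 21 + 10 + 56 + 8 + 21 = 170.

170 chords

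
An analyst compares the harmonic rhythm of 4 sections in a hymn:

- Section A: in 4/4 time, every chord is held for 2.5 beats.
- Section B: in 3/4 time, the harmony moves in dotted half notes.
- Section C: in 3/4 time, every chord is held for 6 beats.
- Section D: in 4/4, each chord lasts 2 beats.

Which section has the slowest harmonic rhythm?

Section C

A: 4 beats/bar ÷ 2.5 beats/chord = 1.6 chords/bar.
B: 3 beats/bar ÷ 3 beats/chord = 1 chord/bar.
C: 3 beats/bar ÷ 6 beats/chord = 0.5 chords/bar.
D: 4 beats/bar ÷ 2 beats/chord = 2 chords/bar.
Slowest is C at 0.5 chords/bar.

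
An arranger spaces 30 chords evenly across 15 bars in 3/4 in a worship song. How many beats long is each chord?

15 bars × 3 beats/bar = 45 beats total.
45 beats ÷ 30 chords = 1.5 beats per chord.
(That is a dotted quarter note.)

1.5 beats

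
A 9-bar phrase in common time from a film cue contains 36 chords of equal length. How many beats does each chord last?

1 beat

9 bars × 4 beats/bar = 36 beats total.
36 beats ÷ 36 chords = 1 beats per chord.
(That is a quarter note.)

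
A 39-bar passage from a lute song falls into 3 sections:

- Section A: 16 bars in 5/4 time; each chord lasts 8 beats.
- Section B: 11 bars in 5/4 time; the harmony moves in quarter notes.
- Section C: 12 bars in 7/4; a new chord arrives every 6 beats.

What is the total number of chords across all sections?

79 chords

A: 16 bars × 5 beats = 80 beats; 8 beats/chord → 10 chords.
B: 11 bars × 5 beats = 55 beats; 1 beat/chord → 55 chords.
C: 12 bars × 7 beats = 84 beats; 6 beats/chord → 14 chords.
Total: 10 + 55 + 14 = 79.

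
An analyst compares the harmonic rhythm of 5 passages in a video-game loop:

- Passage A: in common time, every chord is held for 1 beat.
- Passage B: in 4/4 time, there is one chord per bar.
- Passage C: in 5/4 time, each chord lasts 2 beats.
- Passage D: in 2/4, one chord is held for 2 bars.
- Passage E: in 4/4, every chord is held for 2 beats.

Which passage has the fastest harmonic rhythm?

Passage A

A: 4/1 = 4 chords/bar.
B: 4/4 = 1 chord/bar.
C: 5/2 = 2.5 chords/bar.
D: 2/4 = 0.5 chords/bar.
E: 4/2 = 2 chords/bar.
Fastest is A at 4 chords/bar.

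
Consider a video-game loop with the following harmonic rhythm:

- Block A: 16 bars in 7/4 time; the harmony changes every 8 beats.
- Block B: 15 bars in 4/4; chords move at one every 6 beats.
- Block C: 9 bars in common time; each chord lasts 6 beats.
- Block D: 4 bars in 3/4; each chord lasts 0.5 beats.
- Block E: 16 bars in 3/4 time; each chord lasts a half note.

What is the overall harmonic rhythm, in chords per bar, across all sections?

1.3 chords per bar

A: 16 bars of 7 beats is 112 beats; at 8 beats each that's 14 chords.
B: 15 bars of 4 beats is 60 beats; at 6 beats each that's 10 chords.
C: 9 bars of 4 beats is 36 beats; at 6 beats each that's 6 chords.
D: 4 bars of 3 beats is 12 beats; at 0.5 beats each that's 24 chords.
E: 16 bars of 3 beats is 48 beats; at 2 beats each that's 24 chords.
Overall: 78 chords over 60 bars → 78/60 = 1.3 chords per bar.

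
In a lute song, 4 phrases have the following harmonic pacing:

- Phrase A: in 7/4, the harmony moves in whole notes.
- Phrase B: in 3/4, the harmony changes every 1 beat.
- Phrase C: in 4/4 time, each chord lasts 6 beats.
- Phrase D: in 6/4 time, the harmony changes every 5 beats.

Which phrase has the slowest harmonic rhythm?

A: each chord is 4 beats in 7/4, so 1.75 per bar.
B: each chord is 1 beat in 3/4, so 3 per bar.
C: each chord is 6 beats in 4/4, so 2/3 per bar.
D: each chord is 5 beats in 6/4, so 1.2 per bar.
Slowest is C at 2/3 chords/bar.

Phrase C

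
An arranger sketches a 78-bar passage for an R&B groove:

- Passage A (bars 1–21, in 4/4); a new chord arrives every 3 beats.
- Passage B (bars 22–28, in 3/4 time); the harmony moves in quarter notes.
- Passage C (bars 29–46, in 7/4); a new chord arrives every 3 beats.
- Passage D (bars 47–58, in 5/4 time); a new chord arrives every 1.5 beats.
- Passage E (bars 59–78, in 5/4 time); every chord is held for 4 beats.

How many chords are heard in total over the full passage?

A has 84 beats and chords last 3 each, so 28 chords.
B has 21 beats and chords last 1 each, so 21 chords.
C has 126 beats and chords last 3 each, so 42 chords.
D has 60 beats and chords last 1.5 each, so 40 chords.
E has 100 beats and chords last 4 each, so 25 chords.
Total: 28 + 21 + 42 + 40 + 25 = 156.

156 chords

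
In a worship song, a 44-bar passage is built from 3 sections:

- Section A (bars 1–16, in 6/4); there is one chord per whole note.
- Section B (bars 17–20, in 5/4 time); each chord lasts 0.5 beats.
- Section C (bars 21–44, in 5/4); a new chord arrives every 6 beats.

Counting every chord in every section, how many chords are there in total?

A: 16·6 = 96 beats, 96/4 = 24 chords.
B: 4·5 = 20 beats, 20/0.5 = 40 chords.
C: 24·5 = 120 beats, 120/6 = 20 chords.
Total: 24 + 40 + 20 = 84.

84 chords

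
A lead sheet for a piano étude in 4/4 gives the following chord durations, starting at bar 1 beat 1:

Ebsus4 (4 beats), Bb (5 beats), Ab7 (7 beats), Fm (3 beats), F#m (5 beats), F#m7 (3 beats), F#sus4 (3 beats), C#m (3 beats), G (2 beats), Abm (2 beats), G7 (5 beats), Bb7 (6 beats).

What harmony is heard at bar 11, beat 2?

G7

Beat 2 of bar 11 is beat (11−1)×4 + 2 = 42 overall.
Running totals: Ebsus4 ends at 4, Bb ends at 9, Ab7 ends at 16, Fm ends at 19, F#m ends at 24, F#m7 ends at 27, F#sus4 ends at 30, C#m ends at 33, G ends at 35, Abm ends at 37, G7 ends at 42.
Beat 42 falls within G7.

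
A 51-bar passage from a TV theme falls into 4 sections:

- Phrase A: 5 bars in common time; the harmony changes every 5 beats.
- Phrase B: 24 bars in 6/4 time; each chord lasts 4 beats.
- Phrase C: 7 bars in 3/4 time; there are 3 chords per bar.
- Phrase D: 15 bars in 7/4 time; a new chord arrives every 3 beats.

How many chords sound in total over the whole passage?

96 chords

A: 5·4 = 20 beats, 20/5 = 4 chords.
B: 24·6 = 144 beats, 144/4 = 36 chords.
C: 7·3 = 21 beats, 21/1 = 21 chords.
D: 15·7 = 105 beats, 105/3 = 35 chords.
Total: 4 + 36 + 21 + 35 = 96.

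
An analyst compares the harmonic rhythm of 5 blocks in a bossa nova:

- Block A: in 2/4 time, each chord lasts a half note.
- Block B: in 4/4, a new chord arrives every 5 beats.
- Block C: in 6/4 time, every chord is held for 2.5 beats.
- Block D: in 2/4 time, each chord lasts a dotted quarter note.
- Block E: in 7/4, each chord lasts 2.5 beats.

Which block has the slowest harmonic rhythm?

A: 2/2 = 1 chord/bar.
B: 4/5 = 0.8 chords/bar.
C: 6/2.5 = 2.4 chords/bar.
D: 2/1.5 = 4/3 chords/bar.
E: 7/2.5 = 2.8 chords/bar.
Slowest is B at 0.8 chords/bar.

Block B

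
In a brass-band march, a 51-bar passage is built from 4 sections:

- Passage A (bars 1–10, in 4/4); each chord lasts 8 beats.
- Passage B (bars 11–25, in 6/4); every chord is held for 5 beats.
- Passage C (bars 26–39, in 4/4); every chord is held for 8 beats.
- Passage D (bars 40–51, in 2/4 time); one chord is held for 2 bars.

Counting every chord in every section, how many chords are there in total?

36 chords

A has 40 beats and chords last 8 each, so 5 chords.
B has 90 beats and chords last 5 each, so 18 chords.
C has 56 beats and chords last 8 each, so 7 chords.
D has 24 beats and chords last 4 each, so 6 chords.
Total: 5 + 18 + 7 + 6 = 36.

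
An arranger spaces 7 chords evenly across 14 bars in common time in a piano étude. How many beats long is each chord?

14 bars × 4 beats/bar = 56 beats total.
56 beats ÷ 7 chords = 8 beats per chord.

8 beats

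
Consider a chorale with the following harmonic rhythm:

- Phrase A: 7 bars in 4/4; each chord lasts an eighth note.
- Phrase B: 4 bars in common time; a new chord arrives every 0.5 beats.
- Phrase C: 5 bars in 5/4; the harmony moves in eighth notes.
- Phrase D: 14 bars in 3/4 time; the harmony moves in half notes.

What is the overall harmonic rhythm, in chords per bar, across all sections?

5.3 chords per bar

A: 7 × 4 = 28 beats ÷ 0.5 = 56 chords.
B: 4 × 4 = 16 beats ÷ 0.5 = 32 chords.
C: 5 × 5 = 25 beats ÷ 0.5 = 50 chords.
D: 14 × 3 = 42 beats ÷ 2 = 21 chords.
Overall: 159 chords over 30 bars → 159/30 = 5.3 chords per bar.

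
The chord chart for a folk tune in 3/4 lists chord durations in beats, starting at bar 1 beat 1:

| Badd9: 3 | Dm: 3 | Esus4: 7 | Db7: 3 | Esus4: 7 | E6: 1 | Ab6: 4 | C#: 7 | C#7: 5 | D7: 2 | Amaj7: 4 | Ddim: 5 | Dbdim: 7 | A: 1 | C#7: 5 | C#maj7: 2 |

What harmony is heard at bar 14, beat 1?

C#7

Beat 1 of bar 14 is beat (14−1)×3 + 1 = 40 overall.
Running totals: Badd9 ends at 3, Dm ends at 6, Esus4 ends at 13, Db7 ends at 16, Esus4 ends at 23, E6 ends at 24, Ab6 ends at 28, C# ends at 35, C#7 ends at 40.
Beat 40 falls within C#7.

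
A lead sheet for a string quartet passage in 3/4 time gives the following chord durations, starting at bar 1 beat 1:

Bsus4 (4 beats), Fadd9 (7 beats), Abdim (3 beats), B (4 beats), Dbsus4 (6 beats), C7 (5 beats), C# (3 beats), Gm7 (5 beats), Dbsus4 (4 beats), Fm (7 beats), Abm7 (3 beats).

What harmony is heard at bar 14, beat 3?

Fm

Beat 3 of bar 14 is beat (14−1)×3 + 3 = 42 overall.
Running totals: Bsus4 ends at 4, Fadd9 ends at 11, Abdim ends at 14, B ends at 18, Dbsus4 ends at 24, C7 ends at 29, C# ends at 32, Gm7 ends at 37, Dbsus4 ends at 41, Fm ends at 48.
Beat 42 falls within Fm.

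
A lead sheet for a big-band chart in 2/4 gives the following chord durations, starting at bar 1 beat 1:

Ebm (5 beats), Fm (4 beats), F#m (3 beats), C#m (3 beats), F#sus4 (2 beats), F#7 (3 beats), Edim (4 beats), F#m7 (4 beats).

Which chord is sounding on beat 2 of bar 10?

Beat 2 of bar 10 is beat (10−1)×2 + 2 = 20 overall.
Running totals: Ebm ends at 5, Fm ends at 9, F#m ends at 12, C#m ends at 15, F#sus4 ends at 17, F#7 ends at 20.
Beat 20 falls within F#7.

F#7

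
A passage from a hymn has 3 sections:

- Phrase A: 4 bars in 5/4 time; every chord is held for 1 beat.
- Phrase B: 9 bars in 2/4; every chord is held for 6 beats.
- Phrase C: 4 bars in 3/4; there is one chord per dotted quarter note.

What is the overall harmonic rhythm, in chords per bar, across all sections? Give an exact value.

31/17 chords per bar

A: 4 × 5 = 20 beats ÷ 1 = 20 chords.
B: 9 × 2 = 18 beats ÷ 6 = 3 chords.
C: 4 × 3 = 12 beats ÷ 1.5 = 8 chords.
Overall: 31 chords over 17 bars → 31/17 = 31/17 chords per bar.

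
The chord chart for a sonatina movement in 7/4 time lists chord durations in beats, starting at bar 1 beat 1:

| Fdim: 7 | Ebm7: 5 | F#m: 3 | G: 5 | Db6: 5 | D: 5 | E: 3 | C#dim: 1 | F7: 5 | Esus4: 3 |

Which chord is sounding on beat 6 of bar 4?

D

Beat 6 of bar 4 is beat (4−1)×7 + 6 = 27 overall.
Running totals: Fdim ends at 7, Ebm7 ends at 12, F#m ends at 15, G ends at 20, Db6 ends at 25, D ends at 30.
Beat 27 falls within D.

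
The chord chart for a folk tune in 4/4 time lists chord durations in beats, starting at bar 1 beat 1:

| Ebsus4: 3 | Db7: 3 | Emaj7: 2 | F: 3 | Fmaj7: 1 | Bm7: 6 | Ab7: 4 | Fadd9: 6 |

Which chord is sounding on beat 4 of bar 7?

Fadd9

Beat 4 of bar 7 is beat (7−1)×4 + 4 = 28 overall.
Running totals: Ebsus4 ends at 3, Db7 ends at 6, Emaj7 ends at 8, F ends at 11, Fmaj7 ends at 12, Bm7 ends at 18, Ab7 ends at 22, Fadd9 ends at 28.
Beat 28 falls within Fadd9.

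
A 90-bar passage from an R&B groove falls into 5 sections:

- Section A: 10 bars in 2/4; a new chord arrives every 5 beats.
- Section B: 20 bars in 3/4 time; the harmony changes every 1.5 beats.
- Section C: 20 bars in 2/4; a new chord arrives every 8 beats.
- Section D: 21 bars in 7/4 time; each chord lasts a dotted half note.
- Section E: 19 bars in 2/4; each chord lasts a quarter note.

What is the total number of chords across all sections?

A: 10 bars × 2 beats = 20 beats; 5 beats/chord → 4 chords.
B: 20 bars × 3 beats = 60 beats; 1.5 beats/chord → 40 chords.
C: 20 bars × 2 beats = 40 beats; 8 beats/chord → 5 chords.
D: 21 bars × 7 beats = 147 beats; 3 beats/chord → 49 chords.
E: 19 bars × 2 beats = 38 beats; 1 beat/chord → 38 chords.
Total: 4 + 40 + 5 + 49 + 38 = 136.

136 chords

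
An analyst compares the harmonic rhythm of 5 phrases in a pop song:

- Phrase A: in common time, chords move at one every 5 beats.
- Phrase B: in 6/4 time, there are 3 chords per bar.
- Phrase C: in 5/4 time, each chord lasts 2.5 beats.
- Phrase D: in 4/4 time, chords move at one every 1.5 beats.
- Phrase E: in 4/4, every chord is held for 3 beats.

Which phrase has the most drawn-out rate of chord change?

A: 4/5 = 0.8 chords/bar.
B: 6/2 = 3 chords/bar.
C: 5/2.5 = 2 chords/bar.
D: 4/1.5 = 8/3 chords/bar.
E: 4/3 = 4/3 chords/bar.
Slowest is A at 0.8 chords/bar.

Phrase A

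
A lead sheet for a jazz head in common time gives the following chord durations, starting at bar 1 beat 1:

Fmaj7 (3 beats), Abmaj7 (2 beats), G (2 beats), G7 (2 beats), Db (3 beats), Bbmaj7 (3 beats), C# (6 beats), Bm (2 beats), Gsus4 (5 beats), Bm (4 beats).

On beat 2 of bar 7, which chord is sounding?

Gsus4

Beat 2 of bar 7 is beat (7−1)×4 + 2 = 26 overall.
Running totals: Fmaj7 ends at 3, Abmaj7 ends at 5, G ends at 7, G7 ends at 9, Db ends at 12, Bbmaj7 ends at 15, C# ends at 21, Bm ends at 23, Gsus4 ends at 28.
Beat 26 falls within Gsus4.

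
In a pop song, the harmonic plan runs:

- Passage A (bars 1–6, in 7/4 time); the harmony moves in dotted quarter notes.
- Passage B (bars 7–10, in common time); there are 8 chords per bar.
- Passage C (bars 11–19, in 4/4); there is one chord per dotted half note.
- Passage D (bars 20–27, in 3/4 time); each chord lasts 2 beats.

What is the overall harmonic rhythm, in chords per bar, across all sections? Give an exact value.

28/9 chords per bar

A: 6 × 7 = 42 beats ÷ 1.5 = 28 chords.
B: 4 × 4 = 16 beats ÷ 0.5 = 32 chords.
C: 9 × 4 = 36 beats ÷ 3 = 12 chords.
D: 8 × 3 = 24 beats ÷ 2 = 12 chords.
Overall: 84 chords over 27 bars → 84/27 = 28/9 chords per bar.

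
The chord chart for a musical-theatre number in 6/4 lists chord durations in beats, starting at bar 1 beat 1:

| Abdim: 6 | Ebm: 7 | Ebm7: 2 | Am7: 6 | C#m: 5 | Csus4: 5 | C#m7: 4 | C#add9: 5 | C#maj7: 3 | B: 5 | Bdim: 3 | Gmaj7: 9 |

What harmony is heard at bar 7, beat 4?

C#add9

Beat 4 of bar 7 is beat (7−1)×6 + 4 = 40 overall.
Running totals: Abdim ends at 6, Ebm ends at 13, Ebm7 ends at 15, Am7 ends at 21, C#m ends at 26, Csus4 ends at 31, C#m7 ends at 35, C#add9 ends at 40.
Beat 40 falls within C#add9.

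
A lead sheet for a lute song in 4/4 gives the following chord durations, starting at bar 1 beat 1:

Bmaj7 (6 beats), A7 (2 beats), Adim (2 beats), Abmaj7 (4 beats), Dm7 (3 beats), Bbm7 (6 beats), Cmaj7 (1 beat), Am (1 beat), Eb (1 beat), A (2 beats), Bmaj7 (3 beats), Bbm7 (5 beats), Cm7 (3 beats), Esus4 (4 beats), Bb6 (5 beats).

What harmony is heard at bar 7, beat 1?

Beat 1 of bar 7 is beat (7−1)×4 + 1 = 25 overall.
Running totals: Bmaj7 ends at 6, A7 ends at 8, Adim ends at 10, Abmaj7 ends at 14, Dm7 ends at 17, Bbm7 ends at 23, Cmaj7 ends at 24, Am ends at 25.
Beat 25 falls within Am.

Am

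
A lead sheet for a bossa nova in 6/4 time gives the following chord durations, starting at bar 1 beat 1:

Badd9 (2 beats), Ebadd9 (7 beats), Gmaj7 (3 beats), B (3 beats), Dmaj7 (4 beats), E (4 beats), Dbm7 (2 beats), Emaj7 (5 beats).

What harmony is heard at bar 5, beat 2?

Beat 2 of bar 5 is beat (5−1)×6 + 2 = 26 overall.
Running totals: Badd9 ends at 2, Ebadd9 ends at 9, Gmaj7 ends at 12, B ends at 15, Dmaj7 ends at 19, E ends at 23, Dbm7 ends at 25, Emaj7 ends at 30.
Beat 26 falls within Emaj7.

Emaj7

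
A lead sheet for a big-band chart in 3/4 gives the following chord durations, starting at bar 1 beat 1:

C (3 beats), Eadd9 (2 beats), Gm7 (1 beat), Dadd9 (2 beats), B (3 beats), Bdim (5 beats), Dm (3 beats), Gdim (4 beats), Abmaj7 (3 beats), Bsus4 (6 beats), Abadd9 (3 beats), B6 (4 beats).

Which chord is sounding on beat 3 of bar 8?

Abmaj7

Beat 3 of bar 8 is beat (8−1)×3 + 3 = 24 overall.
Running totals: C ends at 3, Eadd9 ends at 5, Gm7 ends at 6, Dadd9 ends at 8, B ends at 11, Bdim ends at 16, Dm ends at 19, Gdim ends at 23, Abmaj7 ends at 26.
Beat 24 falls within Abmaj7.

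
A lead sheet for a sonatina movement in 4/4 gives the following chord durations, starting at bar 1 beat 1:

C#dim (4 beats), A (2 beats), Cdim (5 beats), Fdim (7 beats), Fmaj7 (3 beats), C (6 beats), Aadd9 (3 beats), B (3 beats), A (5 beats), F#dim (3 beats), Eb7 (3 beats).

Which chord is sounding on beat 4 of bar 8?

B

Beat 4 of bar 8 is beat (8−1)×4 + 4 = 32 overall.
Running totals: C#dim ends at 4, A ends at 6, Cdim ends at 11, Fdim ends at 18, Fmaj7 ends at 21, C ends at 27, Aadd9 ends at 30, B ends at 33.
Beat 32 falls within B.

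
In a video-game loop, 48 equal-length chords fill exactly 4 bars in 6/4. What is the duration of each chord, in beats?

4 bars × 6 beats/bar = 24 beats total.
24 beats ÷ 48 chords = 0.5 beats per chord.
(That is an eighth note.)

0.5 beats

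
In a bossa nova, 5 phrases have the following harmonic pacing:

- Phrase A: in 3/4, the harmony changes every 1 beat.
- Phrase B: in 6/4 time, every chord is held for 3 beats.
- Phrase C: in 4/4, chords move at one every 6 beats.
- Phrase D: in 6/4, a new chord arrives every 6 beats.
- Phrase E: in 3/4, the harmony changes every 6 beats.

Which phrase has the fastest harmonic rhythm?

A: each chord is 1 beat in 3/4, so 3 per bar.
B: each chord is 3 beats in 6/4, so 2 per bar.
C: each chord is 6 beats in 4/4, so 2/3 per bar.
D: each chord is 6 beats in 6/4, so 1 per bar.
E: each chord is 6 beats in 3/4, so 0.5 per bar.
Fastest is A at 3 chords/bar.

Phrase A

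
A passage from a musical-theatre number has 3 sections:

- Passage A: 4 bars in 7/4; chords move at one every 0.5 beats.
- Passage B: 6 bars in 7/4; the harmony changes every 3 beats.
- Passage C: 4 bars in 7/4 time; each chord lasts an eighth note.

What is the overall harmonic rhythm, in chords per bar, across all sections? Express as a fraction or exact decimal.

A: 4 bars of 7 beats is 28 beats; at 0.5 beats each that's 56 chords.
B: 6 bars of 7 beats is 42 beats; at 3 beats each that's 14 chords.
C: 4 bars of 7 beats is 28 beats; at 0.5 beats each that's 56 chords.
Overall: 126 chords over 14 bars → 126/14 = 9 chords per bar.

9 chords per bar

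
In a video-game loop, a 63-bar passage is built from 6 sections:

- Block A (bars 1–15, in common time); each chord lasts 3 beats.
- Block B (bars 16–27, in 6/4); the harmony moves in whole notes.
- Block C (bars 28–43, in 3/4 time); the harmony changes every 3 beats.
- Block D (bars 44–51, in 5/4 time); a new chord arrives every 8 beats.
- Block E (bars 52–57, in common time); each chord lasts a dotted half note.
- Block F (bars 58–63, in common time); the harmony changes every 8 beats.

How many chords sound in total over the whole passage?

A: 15 bars × 4 beats = 60 beats; 3 beats/chord → 20 chords.
B: 12 bars × 6 beats = 72 beats; 4 beats/chord → 18 chords.
C: 16 bars × 3 beats = 48 beats; 3 beats/chord → 16 chords.
D: 8 bars × 5 beats = 40 beats; 8 beats/chord → 5 chords.
E: 6 bars × 4 beats = 24 beats; 3 beats/chord → 8 chords.
F: 6 bars × 4 beats = 24 beats; 8 beats/chord → 3 chords.
Total: 20 + 18 + 16 + 5 + 8 + 3 = 70.

70 chords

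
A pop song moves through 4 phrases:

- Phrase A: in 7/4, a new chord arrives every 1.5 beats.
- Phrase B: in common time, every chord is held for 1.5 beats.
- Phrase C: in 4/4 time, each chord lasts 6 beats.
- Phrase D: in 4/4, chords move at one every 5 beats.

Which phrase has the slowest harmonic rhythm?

Phrase C

A: 7 beats/bar ÷ 1.5 beats/chord = 14/3 chords/bar.
B: 4 beats/bar ÷ 1.5 beats/chord = 8/3 chords/bar.
C: 4 beats/bar ÷ 6 beats/chord = 2/3 chords/bar.
D: 4 beats/bar ÷ 5 beats/chord = 0.8 chords/bar.
Slowest is C at 2/3 chords/bar.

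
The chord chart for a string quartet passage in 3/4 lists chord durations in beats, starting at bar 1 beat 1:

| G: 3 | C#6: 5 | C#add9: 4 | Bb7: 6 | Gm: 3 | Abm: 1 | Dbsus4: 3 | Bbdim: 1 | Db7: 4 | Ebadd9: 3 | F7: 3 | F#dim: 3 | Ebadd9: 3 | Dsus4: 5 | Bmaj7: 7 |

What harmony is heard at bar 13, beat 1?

F#dim

Beat 1 of bar 13 is beat (13−1)×3 + 1 = 37 overall.
Running totals: G ends at 3, C#6 ends at 8, C#add9 ends at 12, Bb7 ends at 18, Gm ends at 21, Abm ends at 22, Dbsus4 ends at 25, Bbdim ends at 26, Db7 ends at 30, Ebadd9 ends at 33, F7 ends at 36, F#dim ends at 39.
Beat 37 falls within F#dim.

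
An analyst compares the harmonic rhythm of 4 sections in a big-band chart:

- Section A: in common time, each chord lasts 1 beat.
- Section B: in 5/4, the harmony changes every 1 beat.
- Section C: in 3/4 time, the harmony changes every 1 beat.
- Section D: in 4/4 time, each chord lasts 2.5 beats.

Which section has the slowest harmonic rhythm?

Section D

A: each chord is 1 beat in 4/4, so 4 per bar.
B: each chord is 1 beat in 5/4, so 5 per bar.
C: each chord is 1 beat in 3/4, so 3 per bar.
D: each chord is 2.5 beats in 4/4, so 1.6 per bar.
Slowest is D at 1.6 chords/bar.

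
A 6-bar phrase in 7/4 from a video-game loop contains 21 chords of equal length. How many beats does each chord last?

6 bars × 7 beats/bar = 42 beats total.
42 beats ÷ 21 chords = 2 beats per chord.
(That is a half note.)

2 beats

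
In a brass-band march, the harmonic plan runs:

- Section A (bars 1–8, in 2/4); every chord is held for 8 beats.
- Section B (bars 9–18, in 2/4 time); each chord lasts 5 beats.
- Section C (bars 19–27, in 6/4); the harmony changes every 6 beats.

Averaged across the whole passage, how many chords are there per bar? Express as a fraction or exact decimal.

A: 8 × 2 = 16 beats ÷ 8 = 2 chords.
B: 10 × 2 = 20 beats ÷ 5 = 4 chords.
C: 9 × 6 = 54 beats ÷ 6 = 9 chords.
Overall: 15 chords over 27 bars → 15/27 = 5/9 chords per bar.

5/9 chords per bar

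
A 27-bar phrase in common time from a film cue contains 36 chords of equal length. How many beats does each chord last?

27 bars × 4 beats/bar = 108 beats total.
108 beats ÷ 36 chords = 3 beats per chord.
(That is a dotted half note.)

3 beats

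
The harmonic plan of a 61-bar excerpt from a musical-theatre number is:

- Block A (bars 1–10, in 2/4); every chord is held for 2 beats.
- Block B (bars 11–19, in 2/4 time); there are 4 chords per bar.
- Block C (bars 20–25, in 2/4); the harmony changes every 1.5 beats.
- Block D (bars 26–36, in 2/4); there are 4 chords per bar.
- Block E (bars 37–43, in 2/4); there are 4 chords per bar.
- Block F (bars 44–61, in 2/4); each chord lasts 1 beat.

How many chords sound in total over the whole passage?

162 chords

A: 10 bars × 2 beats = 20 beats; 2 beats/chord → 10 chords.
B: 9 bars × 2 beats = 18 beats; 0.5 beats/chord → 36 chords.
C: 6 bars × 2 beats = 12 beats; 1.5 beats/chord → 8 chords.
D: 11 bars × 2 beats = 22 beats; 0.5 beats/chord → 44 chords.
E: 7 bars × 2 beats = 14 beats; 0.5 beats/chord → 28 chords.
F: 18 bars × 2 beats = 36 beats; 1 beat/chord → 36 chords.
Total: 10 + 36 + 8 + 44 + 28 + 36 = 162.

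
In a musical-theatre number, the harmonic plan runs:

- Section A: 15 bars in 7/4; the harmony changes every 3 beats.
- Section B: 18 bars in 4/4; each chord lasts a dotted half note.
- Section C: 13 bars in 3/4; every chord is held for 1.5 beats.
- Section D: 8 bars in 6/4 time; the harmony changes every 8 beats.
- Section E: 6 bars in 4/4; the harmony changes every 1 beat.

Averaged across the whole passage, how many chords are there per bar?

A: 15 bars of 7 beats is 105 beats; at 3 beats each that's 35 chords.
B: 18 bars of 4 beats is 72 beats; at 3 beats each that's 24 chords.
C: 13 bars of 3 beats is 39 beats; at 1.5 beats each that's 26 chords.
D: 8 bars of 6 beats is 48 beats; at 8 beats each that's 6 chords.
E: 6 bars of 4 beats is 24 beats; at 1 beat each that's 24 chords.
Overall: 115 chords over 60 bars → 115/60 = 23/12 chords per bar.

23/12 chords per bar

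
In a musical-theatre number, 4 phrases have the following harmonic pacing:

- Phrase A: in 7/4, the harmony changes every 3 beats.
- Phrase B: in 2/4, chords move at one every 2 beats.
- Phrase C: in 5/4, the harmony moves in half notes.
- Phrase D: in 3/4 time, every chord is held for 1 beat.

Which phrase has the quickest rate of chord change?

Phrase D

A: each chord is 3 beats in 7/4, so 7/3 per bar.
B: each chord is 2 beats in 2/4, so 1 per bar.
C: each chord is 2 beats in 5/4, so 2.5 per bar.
D: each chord is 1 beat in 3/4, so 3 per bar.
Fastest is D at 3 chords/bar.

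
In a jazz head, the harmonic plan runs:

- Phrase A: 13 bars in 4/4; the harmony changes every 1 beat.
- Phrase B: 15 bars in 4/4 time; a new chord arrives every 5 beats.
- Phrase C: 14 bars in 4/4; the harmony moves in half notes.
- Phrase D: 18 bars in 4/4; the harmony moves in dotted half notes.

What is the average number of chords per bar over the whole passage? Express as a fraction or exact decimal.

29/15 chords per bar

A: 13 × 4 = 52 beats ÷ 1 = 52 chords.
B: 15 × 4 = 60 beats ÷ 5 = 12 chords.
C: 14 × 4 = 56 beats ÷ 2 = 28 chords.
D: 18 × 4 = 72 beats ÷ 3 = 24 chords.
Overall: 116 chords over 60 bars → 116/60 = 29/15 chords per bar.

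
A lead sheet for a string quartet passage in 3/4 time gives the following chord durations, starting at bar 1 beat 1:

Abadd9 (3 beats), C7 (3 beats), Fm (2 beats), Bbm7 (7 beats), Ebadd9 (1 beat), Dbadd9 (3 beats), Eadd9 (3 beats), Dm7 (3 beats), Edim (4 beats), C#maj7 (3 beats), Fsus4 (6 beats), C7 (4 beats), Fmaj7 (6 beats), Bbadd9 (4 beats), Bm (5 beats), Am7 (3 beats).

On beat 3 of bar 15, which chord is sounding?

Fmaj7

Beat 3 of bar 15 is beat (15−1)×3 + 3 = 45 overall.
Running totals: Abadd9 ends at 3, C7 ends at 6, Fm ends at 8, Bbm7 ends at 15, Ebadd9 ends at 16, Dbadd9 ends at 19, Eadd9 ends at 22, Dm7 ends at 25, Edim ends at 29, C#maj7 ends at 32, Fsus4 ends at 38, C7 ends at 42, Fmaj7 ends at 48.
Beat 45 falls within Fmaj7.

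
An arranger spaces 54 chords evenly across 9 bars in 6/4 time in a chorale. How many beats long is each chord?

1 beat

9 bars × 6 beats/bar = 54 beats total.
54 beats ÷ 54 chords = 1 beats per chord.
(That is a quarter note.)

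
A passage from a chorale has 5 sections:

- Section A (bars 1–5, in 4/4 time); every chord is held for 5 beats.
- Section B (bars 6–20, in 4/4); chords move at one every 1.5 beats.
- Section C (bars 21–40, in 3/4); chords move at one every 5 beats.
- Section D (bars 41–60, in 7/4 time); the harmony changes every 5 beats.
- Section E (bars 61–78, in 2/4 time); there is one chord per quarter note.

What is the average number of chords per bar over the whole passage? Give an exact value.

20/13 chords per bar

A: 5 × 4 = 20 beats ÷ 5 = 4 chords.
B: 15 × 4 = 60 beats ÷ 1.5 = 40 chords.
C: 20 × 3 = 60 beats ÷ 5 = 12 chords.
D: 20 × 7 = 140 beats ÷ 5 = 28 chords.
E: 18 × 2 = 36 beats ÷ 1 = 36 chords.
Overall: 120 chords over 78 bars → 120/78 = 20/13 chords per bar.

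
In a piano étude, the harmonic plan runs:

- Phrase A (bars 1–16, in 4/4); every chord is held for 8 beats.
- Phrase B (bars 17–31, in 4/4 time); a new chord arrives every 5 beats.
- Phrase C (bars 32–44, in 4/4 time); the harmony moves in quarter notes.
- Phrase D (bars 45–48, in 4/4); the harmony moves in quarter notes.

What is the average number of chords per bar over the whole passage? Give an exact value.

A: 16 bars of 4 beats is 64 beats; at 8 beats each that's 8 chords.
B: 15 bars of 4 beats is 60 beats; at 5 beats each that's 12 chords.
C: 13 bars of 4 beats is 52 beats; at 1 beat each that's 52 chords.
D: 4 bars of 4 beats is 16 beats; at 1 beat each that's 16 chords.
Overall: 88 chords over 48 bars → 88/48 = 11/6 chords per bar.

11/6 chords per bar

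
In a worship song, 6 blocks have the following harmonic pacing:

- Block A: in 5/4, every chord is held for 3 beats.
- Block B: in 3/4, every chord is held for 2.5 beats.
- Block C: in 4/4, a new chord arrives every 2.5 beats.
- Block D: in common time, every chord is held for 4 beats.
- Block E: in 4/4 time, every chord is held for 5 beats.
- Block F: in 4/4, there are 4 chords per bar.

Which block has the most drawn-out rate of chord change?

A: each chord is 3 beats in 5/4, so 5/3 per bar.
B: each chord is 2.5 beats in 3/4, so 1.2 per bar.
C: each chord is 2.5 beats in 4/4, so 1.6 per bar.
D: each chord is 4 beats in 4/4, so 1 per bar.
E: each chord is 5 beats in 4/4, so 0.8 per bar.
F: each chord is 1 beat in 4/4, so 4 per bar.
Slowest is E at 0.8 chords/bar.

Block E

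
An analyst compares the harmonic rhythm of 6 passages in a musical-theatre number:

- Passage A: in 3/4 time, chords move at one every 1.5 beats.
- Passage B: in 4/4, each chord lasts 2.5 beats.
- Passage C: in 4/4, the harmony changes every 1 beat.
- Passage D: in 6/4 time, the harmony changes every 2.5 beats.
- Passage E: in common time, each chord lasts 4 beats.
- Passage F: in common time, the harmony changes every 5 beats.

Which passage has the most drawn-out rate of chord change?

Passage F

A: 3/1.5 = 2 chords/bar.
B: 4/2.5 = 1.6 chords/bar.
C: 4/1 = 4 chords/bar.
D: 6/2.5 = 2.4 chords/bar.
E: 4/4 = 1 chord/bar.
F: 4/5 = 0.8 chords/bar.
Slowest is F at 0.8 chords/bar.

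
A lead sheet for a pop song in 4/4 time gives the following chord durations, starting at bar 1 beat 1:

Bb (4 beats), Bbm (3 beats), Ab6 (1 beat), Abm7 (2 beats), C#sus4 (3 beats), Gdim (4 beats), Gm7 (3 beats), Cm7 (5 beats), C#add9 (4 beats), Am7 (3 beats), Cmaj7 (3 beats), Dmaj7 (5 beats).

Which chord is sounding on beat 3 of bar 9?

Cmaj7

Beat 3 of bar 9 is beat (9−1)×4 + 3 = 35 overall.
Running totals: Bb ends at 4, Bbm ends at 7, Ab6 ends at 8, Abm7 ends at 10, C#sus4 ends at 13, Gdim ends at 17, Gm7 ends at 20, Cm7 ends at 25, C#add9 ends at 29, Am7 ends at 32, Cmaj7 ends at 35.
Beat 35 falls within Cmaj7.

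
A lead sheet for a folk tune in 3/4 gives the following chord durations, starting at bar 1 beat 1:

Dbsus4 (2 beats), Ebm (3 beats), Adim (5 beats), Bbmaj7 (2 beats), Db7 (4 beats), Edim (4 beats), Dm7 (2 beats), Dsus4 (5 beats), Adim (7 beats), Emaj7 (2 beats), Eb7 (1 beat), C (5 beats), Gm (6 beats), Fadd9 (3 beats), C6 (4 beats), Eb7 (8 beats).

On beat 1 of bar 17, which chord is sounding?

Fadd9

Beat 1 of bar 17 is beat (17−1)×3 + 1 = 49 overall.
Running totals: Dbsus4 ends at 2, Ebm ends at 5, Adim ends at 10, Bbmaj7 ends at 12, Db7 ends at 16, Edim ends at 20, Dm7 ends at 22, Dsus4 ends at 27, Adim ends at 34, Emaj7 ends at 36, Eb7 ends at 37, C ends at 42, Gm ends at 48, Fadd9 ends at 51.
Beat 49 falls within Fadd9.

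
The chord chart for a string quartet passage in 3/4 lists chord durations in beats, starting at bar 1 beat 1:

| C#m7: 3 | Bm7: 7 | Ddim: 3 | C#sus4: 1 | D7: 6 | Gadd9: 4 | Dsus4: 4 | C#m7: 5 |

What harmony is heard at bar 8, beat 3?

Beat 3 of bar 8 is beat (8−1)×3 + 3 = 24 overall.
Running totals: C#m7 ends at 3, Bm7 ends at 10, Ddim ends at 13, C#sus4 ends at 14, D7 ends at 20, Gadd9 ends at 24.
Beat 24 falls within Gadd9.

Gadd9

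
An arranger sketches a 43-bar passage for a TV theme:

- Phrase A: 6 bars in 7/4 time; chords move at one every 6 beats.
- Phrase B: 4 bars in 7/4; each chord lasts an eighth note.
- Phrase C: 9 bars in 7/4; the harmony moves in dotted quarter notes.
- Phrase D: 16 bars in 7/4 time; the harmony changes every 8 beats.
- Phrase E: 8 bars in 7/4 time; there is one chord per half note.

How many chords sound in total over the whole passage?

A has 42 beats and chords last 6 each, so 7 chords.
B has 28 beats and chords last 0.5 each, so 56 chords.
C has 63 beats and chords last 1.5 each, so 42 chords.
D has 112 beats and chords last 8 each, so 14 chords.
E has 56 beats and chords last 2 each, so 28 chords.
Total: 7 + 56 + 42 + 14 + 28 = 147.

147 chords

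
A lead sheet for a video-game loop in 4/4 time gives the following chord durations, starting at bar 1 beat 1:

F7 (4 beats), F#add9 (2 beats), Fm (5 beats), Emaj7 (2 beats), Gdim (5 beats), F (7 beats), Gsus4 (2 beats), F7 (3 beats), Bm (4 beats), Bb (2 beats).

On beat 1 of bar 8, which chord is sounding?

F7

Beat 1 of bar 8 is beat (8−1)×4 + 1 = 29 overall.
Running totals: F7 ends at 4, F#add9 ends at 6, Fm ends at 11, Emaj7 ends at 13, Gdim ends at 18, F ends at 25, Gsus4 ends at 27, F7 ends at 30.
Beat 29 falls within F7.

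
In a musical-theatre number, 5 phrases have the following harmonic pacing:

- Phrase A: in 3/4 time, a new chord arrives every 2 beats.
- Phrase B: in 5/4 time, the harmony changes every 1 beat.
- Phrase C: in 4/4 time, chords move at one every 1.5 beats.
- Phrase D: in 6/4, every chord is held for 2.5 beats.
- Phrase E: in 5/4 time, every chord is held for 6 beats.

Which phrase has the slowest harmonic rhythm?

A: each chord is 2 beats in 3/4, so 1.5 per bar.
B: each chord is 1 beat in 5/4, so 5 per bar.
C: each chord is 1.5 beats in 4/4, so 8/3 per bar.
D: each chord is 2.5 beats in 6/4, so 2.4 per bar.
E: each chord is 6 beats in 5/4, so 5/6 per bar.
Slowest is E at 5/6 chords/bar.

Phrase E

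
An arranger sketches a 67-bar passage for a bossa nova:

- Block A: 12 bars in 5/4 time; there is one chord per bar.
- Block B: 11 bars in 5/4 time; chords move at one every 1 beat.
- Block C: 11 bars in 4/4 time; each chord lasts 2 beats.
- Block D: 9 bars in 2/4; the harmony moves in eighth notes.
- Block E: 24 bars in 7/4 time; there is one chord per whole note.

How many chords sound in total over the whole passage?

A: 12 bars × 5 beats = 60 beats; 5 beats/chord → 12 chords.
B: 11 bars × 5 beats = 55 beats; 1 beat/chord → 55 chords.
C: 11 bars × 4 beats = 44 beats; 2 beats/chord → 22 chords.
D: 9 bars × 2 beats = 18 beats; 0.5 beats/chord → 36 chords.
E: 24 bars × 7 beats = 168 beats; 4 beats/chord → 42 chords.
Total: 12 + 55 + 22 + 36 + 42 = 167.

167 chords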